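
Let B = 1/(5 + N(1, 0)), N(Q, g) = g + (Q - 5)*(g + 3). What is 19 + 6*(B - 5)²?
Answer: 8707/49 ≈ 177.69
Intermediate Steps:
N(Q, g) = g + (-5 + Q)*(3 + g)
B = -⅐ (B = 1/(5 + (-15 - 4*0 + 3*1 + 1*0)) = 1/(5 + (-15 + 0 + 3 + 0)) = 1/(5 - 12) = 1/(-7) = -⅐ ≈ -0.14286)
19 + 6*(B - 5)² = 19 + 6*(-⅐ - 5)² = 19 + 6*(-36/7)² = 19 + 6*(1296/49) = 19 + 7776/49 = 8707/49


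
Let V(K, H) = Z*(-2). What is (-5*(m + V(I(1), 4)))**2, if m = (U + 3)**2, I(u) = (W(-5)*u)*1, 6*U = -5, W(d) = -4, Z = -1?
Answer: 1452025/1296 ≈ 1120.4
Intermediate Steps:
U = -5/6 (U = (1/6)*(-5) = -5/6 ≈ -0.83333)
I(u) = -4*u (I(u) = -4*u*1 = -4*u)
V(K, H) = 2 (V(K, H) = -1*(-2) = 2)
m = 169/36 (m = (-5/6 + 3)**2 = (13/6)**2 = 169/36 ≈ 4.6944)
(-5*(m + V(I(1), 4)))**2 = (-5*(169/36 + 2))**2 = (-5*241/36)**2 = (-1205/36)**2 = 1452025/1296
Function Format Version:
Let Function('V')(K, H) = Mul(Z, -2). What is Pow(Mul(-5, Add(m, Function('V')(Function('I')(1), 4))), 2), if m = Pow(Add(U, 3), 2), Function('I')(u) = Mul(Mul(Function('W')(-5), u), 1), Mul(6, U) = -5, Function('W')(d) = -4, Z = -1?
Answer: Rational(1452025, 1296) ≈ 1120.4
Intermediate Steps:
U = Rational(-5, 6) (U = Mul(Rational(1, 6), -5) = Rational(-5, 6) ≈ -0.83333)
Function('I')(u) = Mul(-4, u) (Function('I')(u) = Mul(Mul(-4, u), 1) = Mul(-4, u))
Function('V')(K, H) = 2 (Function('V')(K, H) = Mul(-1, -2) = 2)
m = Rational(169, 36) (m = Pow(Add(Rational(-5, 6), 3), 2) = Pow(Rational(13, 6), 2) = Rational(169, 36) ≈ 4.6944)
Pow(Mul(-5, Add(m, Function('V')(Function('I')(1), 4))), 2) = Pow(Mul(-5, Add(Rational(169, 36), 2)), 2) = Pow(Mul(-5, Rational(241, 36)), 2) = Pow(Rational(-1205, 36), 2) = Rational(1452025, 1296)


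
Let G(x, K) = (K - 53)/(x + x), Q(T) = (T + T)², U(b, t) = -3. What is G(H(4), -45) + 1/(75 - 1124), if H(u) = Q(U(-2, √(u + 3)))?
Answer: -51437/37764 ≈ -1.3621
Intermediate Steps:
Q(T) = 4*T² (Q(T) = (2*T)² = 4*T²)
H(u) = 36 (H(u) = 4*(-3)² = 4*9 = 36)
G(x, K) = (-53 + K)/(2*x) (G(x, K) = (-53 + K)/((2*x)) = (-53 + K)*(1/(2*x)) = (-53 + K)/(2*x))
G(H(4), -45) + 1/(75 - 1124) = (½)*(-53 - 45)/36 + 1/(75 - 1124) = (½)*(1/36)*(-98) + 1/(-1049) = -49/36 - 1/1049 = -51437/37764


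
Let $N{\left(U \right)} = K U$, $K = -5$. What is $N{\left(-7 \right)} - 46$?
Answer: $-11$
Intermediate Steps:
$N{\left(U \right)} = - 5 U$
$N{\left(-7 \right)} - 46 = \left(-5\right) \left(-7\right) - 46 = 35 - 46 = -11$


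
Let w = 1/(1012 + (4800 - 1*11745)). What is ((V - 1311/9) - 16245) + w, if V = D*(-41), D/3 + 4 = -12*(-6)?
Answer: -440608315/17799 ≈ -24755.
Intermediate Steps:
D = 204 (D = -12 + 3*(-12*(-6)) = -12 + 3*72 = -12 + 216 = 204)
V = -8364 (V = 204*(-41) = -8364)
w = -1/5933 (w = 1/(1012 + (4800 - 11745)) = 1/(1012 - 6945) = 1/(-5933) = -1/5933 ≈ -0.00016855)
((V - 1311/9) - 16245) + w = ((-8364 - 1311/9) - 16245) - 1/5933 = ((-8364 - 1*437/3) - 16245) - 1/5933 = ((-8364 - 437/3) - 16245) - 1/5933 = (-25529/3 - 16245) - 1/5933 = -74264/3 - 1/5933 = -440608315/17799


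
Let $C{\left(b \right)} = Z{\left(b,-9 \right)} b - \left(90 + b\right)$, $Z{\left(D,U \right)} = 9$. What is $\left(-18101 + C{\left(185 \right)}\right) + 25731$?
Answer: $9020$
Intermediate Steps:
$C{\left(b \right)} = -90 + 8 b$ ($C{\left(b \right)} = 9 b - \left(90 + b\right) = -90 + 8 b$)
$\left(-18101 + C{\left(185 \right)}\right) + 25731 = \left(-18101 + \left(-90 + 8 \cdot 185\right)\right) + 25731 = \left(-18101 + \left(-90 + 1480\right)\right) + 25731 = \left(-18101 + 1390\right) + 25731 = -16711 + 25731 = 9020$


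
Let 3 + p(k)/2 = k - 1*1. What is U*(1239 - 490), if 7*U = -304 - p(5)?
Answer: -32742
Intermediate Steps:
p(k) = -8 + 2*k (p(k) = -6 + 2*(k - 1*1) = -6 + 2*(k - 1) = -6 + 2*(-1 + k) = -6 + (-2 + 2*k) = -8 + 2*k)
U = -306/7 (U = (-304 - (-8 + 2*5))/7 = (-304 - (-8 + 10))/7 = (-304 - 1*2)/7 = (-304 - 2)/7 = (⅐)*(-306) = -306/7 ≈ -43.714)
U*(1239 - 490) = -306*(1239 - 490)/7 = -306/7*749 = -32742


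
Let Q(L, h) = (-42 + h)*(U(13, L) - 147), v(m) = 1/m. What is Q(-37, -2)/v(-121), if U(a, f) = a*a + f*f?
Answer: 7405684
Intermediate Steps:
U(a, f) = a**2 + f**2
Q(L, h) = (-42 + h)*(22 + L**2) (Q(L, h) = (-42 + h)*((13**2 + L**2) - 147) = (-42 + h)*((169 + L**2) - 147) = (-42 + h)*(22 + L**2))
Q(-37, -2)/v(-121) = (-924 - 42*(-37)**2 + 22*(-2) - 2*(-37)**2)/(1/(-121)) = (-924 - 42*1369 - 44 - 2*1369)/(-1/121) = (-924 - 57498 - 44 - 2738)*(-121) = -61204*(-121) = 7405684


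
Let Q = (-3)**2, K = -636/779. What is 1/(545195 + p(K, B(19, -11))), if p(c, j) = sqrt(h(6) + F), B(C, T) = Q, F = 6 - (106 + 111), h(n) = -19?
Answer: 109039/59447517651 - I*sqrt(230)/297237588255 ≈ 1.8342e-6 - 5.1022e-11*I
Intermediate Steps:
K = -636/779 (K = -636*1/779 = -636/779 ≈ -0.81643)
F = -211 (F = 6 - 1*217 = 6 - 217 = -211)
Q = 9
B(C, T) = 9
p(c, j) = I*sqrt(230) (p(c, j) = sqrt(-19 - 211) = sqrt(-230) = I*sqrt(230))
1/(545195 + p(K, B(19, -11))) = 1/(545195 + I*sqrt(230))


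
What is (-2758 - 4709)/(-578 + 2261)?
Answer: -2489/561 ≈ -4.4367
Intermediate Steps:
(-2758 - 4709)/(-578 + 2261) = -7467/1683 = -7467*1/1683 = -2489/561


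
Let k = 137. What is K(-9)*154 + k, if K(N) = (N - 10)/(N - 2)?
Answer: 403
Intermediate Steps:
K(N) = (-10 + N)/(-2 + N)
K(-9)*154 + k = ((-10 - 9)/(-2 - 9))*154 + 137 = (-19/(-11))*154 + 137 = -1/11*(-19)*154 + 137 = (19/11)*154 + 137 = 266 + 137 = 403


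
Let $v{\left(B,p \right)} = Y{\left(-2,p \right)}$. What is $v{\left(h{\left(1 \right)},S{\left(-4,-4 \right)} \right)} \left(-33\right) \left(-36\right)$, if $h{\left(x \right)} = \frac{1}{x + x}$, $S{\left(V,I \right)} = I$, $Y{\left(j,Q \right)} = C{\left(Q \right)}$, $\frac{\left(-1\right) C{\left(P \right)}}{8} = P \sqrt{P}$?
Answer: $76032 i \approx 76032.0 i$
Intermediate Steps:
$C{\left(P \right)} = - 8 P^{\frac{3}{2}}$ ($C{\left(P \right)} = - 8 P \sqrt{P} = - 8 P^{\frac{3}{2}}$)
$Y{\left(j,Q \right)} = - 8 Q^{\frac{3}{2}}$
$h{\left(x \right)} = \frac{1}{2 x}$
$v{\left(B,p \right)} = - 8 p^{\frac{3}{2}}$
$v{\left(h{\left(1 \right)},S{\left(-4,-4 \right)} \right)} \left(-33\right) \left(-36\right) = - 8 \left(-4\right)^{\frac{3}{2}} \left(-33\right) \left(-36\right) = - 8 \left(- 8 i\right) \left(-33\right) \left(-36\right) = 64 i \left(-33\right) \left(-36\right) = - 2112 i \left(-36\right) = 76032 i$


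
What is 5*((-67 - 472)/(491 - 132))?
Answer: -2695/359 ≈ -7.5070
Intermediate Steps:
5*((-67 - 472)/(491 - 132)) = 5*(-539/359) = -2695/359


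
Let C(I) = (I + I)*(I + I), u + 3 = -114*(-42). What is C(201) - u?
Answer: 156819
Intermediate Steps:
u = 4785 (u = -3 - 114*(-42) = -3 + 4788 = 4785)
C(I) = 4*I**2 (C(I) = (2*I)*(2*I) = 4*I**2)
C(201) - u = 4*201**2 - 1*4785 = 4*40401 - 4785 = 161604 - 4785 = 156819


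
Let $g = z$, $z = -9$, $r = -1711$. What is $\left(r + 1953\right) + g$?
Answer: $233$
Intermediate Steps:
$g = -9$
$\left(r + 1953\right) + g = \left(-1711 + 1953\right) - 9 = 242 - 9 = 233$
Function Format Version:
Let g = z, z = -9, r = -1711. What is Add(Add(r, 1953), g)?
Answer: 233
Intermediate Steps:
g = -9
Add(Add(r, 1953), g) = Add(Add(-1711, 1953), -9) = Add(242, -9) = 233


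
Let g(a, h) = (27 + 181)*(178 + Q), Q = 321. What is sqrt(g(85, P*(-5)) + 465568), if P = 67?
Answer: 4*sqrt(35585) ≈ 754.56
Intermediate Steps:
g(a, h) = 103792 (g(a, h) = (27 + 181)*(178 + 321) = 208*499 = 103792)
sqrt(g(85, P*(-5)) + 465568) = sqrt(103792 + 465568) = sqrt(569360) = 4*sqrt(35585)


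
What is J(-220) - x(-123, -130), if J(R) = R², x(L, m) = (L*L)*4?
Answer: -12116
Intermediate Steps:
x(L, m) = 4*L² (x(L, m) = L²*4 = 4*L²)
J(-220) - x(-123, -130) = (-220)² - 4*(-123)² = 48400 - 4*15129 = 48400 - 1*60516 = 48400 - 60516 = -12116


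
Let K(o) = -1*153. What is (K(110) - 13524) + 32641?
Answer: 18964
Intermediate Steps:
K(o) = -153
(K(110) - 13524) + 32641 = (-153 - 13524) + 32641 = -13677 + 32641 = 18964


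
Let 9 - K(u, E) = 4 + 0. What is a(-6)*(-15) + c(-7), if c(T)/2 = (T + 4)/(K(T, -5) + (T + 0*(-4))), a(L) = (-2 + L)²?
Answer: -957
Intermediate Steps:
K(u, E) = 5 (K(u, E) = 9 - (4 + 0) = 9 - 1*4 = 9 - 4 = 5)
c(T) = 2*(4 + T)/(5 + T) (c(T) = 2*((T + 4)/(5 + (T + 0*(-4)))) = 2*((4 + T)/(5 + (T + 0))) = 2*((4 + T)/(5 + T)) = 2*(4 + T)/(5 + T))
a(-6)*(-15) + c(-7) = (-2 - 6)²*(-15) + 2*(4 - 7)/(5 - 7) = (-8)²*(-15) + 2*(-3)/(-2) = 64*(-15) + 2*(-½)*(-3) = -960 + 3 = -957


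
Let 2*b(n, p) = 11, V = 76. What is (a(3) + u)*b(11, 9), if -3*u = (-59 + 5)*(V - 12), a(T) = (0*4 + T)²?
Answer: 12771/2 ≈ 6385.5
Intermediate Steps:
b(n, p) = 11/2 (b(n, p) = (½)*11 = 11/2)
a(T) = T² (a(T) = (0 + T)² = T²)
u = 1152 (u = -(-59 + 5)*(76 - 12)/3 = -(-18)*64 = -⅓*(-3456) = 1152)
(a(3) + u)*b(11, 9) = (3² + 1152)*(11/2) = (9 + 1152)*(11/2) = 1161*(11/2) = 12771/2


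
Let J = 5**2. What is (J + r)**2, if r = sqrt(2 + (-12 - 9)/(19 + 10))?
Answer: (725 + sqrt(1073))**2/841 ≈ 682.75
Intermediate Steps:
J = 25
r = sqrt(1073)/29 (r = sqrt(2 - 21/29) = sqrt(37/29) = sqrt(1073)/29 ≈ 1.1295)
(J + r)**2 = (25 + sqrt(1073)/29)**2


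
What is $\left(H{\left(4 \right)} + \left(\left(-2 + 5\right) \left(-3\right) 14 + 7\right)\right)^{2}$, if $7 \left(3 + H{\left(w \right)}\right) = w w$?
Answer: $\frac{702244}{49} \approx 14332.0$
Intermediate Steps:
$H{\left(w \right)} = -3 + \frac{w^{2}}{7}$ ($H{\left(w \right)} = -3 + \frac{w w}{7} = -3 + \frac{w^{2}}{7}$)
$\left(H{\left(4 \right)} + \left(\left(-2 + 5\right) \left(-3\right) 14 + 7\right)\right)^{2} = \left(\left(-3 + \frac{4^{2}}{7}\right) + \left(\left(-2 + 5\right) \left(-3\right) 14 + 7\right)\right)^{2} = \left(\left(-3 + \frac{1}{7} \cdot 16\right) + \left(3 \left(-3\right) 14 + 7\right)\right)^{2} = \left(\left(-3 + \frac{16}{7}\right) + \left(\left(-9\right) 14 + 7\right)\right)^{2} = \left(- \frac{5}{7} + \left(-126 + 7\right)\right)^{2} = \left(- \frac{5}{7} - 119\right)^{2} = \left(- \frac{838}{7}\right)^{2} = \frac{702244}{49}$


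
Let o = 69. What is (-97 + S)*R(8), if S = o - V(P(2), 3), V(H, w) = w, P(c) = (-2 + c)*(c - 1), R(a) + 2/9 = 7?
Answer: -1891/9 ≈ -210.11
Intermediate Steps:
R(a) = 61/9 (R(a) = -2/9 + 7 = 61/9)
P(c) = (-1 + c)*(-2 + c) (P(c) = (-2 + c)*(-1 + c) = (-1 + c)*(-2 + c))
S = 66 (S = 69 - 1*3 = 69 - 3 = 66)
(-97 + S)*R(8) = (-97 + 66)*(61/9) = -31*61/9 = -1891/9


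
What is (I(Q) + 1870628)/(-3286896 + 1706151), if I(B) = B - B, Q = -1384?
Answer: -1870628/1580745 ≈ -1.1834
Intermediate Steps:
I(B) = 0
(I(Q) + 1870628)/(-3286896 + 1706151) = (0 + 1870628)/(-3286896 + 1706151) = 1870628/(-1580745) = 1870628*(-1/1580745) = -1870628/1580745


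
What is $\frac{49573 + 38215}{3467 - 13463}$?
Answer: $- \frac{1291}{147} \approx -8.7823$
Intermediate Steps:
$\frac{49573 + 38215}{3467 - 13463} = \frac{87788}{-9996} = 87788 \left(- \frac{1}{9996}\right) = - \frac{1291}{147}$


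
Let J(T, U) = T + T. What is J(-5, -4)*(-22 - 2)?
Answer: 240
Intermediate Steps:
J(T, U) = 2*T
J(-5, -4)*(-22 - 2) = (2*(-5))*(-22 - 2) = -10*(-24) = 240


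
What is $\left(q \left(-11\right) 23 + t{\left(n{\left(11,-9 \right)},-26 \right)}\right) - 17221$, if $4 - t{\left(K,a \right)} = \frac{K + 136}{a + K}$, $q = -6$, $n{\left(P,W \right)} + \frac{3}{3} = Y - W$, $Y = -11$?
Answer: $- \frac{455138}{29} \approx -15694.0$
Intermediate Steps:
$n{\left(P,W \right)} = -12 - W$ ($n{\left(P,W \right)} = -1 - \left(11 + W\right) = -12 - W$)
$t{\left(K,a \right)} = 4 - \frac{136 + K}{K + a}$ ($t{\left(K,a \right)} = 4 - \frac{K + 136}{a + K} = 4 - \frac{136 + K}{K + a}$)
$\left(q \left(-11\right) 23 + t{\left(n{\left(11,-9 \right)},-26 \right)}\right) - 17221 = \left(\left(-6\right) \left(-11\right) 23 + \frac{-136 + 3 \left(-12 - -9\right) + 4 \left(-26\right)}{\left(-12 - -9\right) - 26}\right) - 17221 = \left(66 \cdot 23 + \frac{-136 + 3 \left(-12 + 9\right) - 104}{\left(-12 + 9\right) - 26}\right) - 17221 = \left(1518 + \frac{-136 + 3 \left(-3\right) - 104}{-3 - 26}\right) - 17221 = \left(1518 + \frac{-136 - 9 - 104}{-29}\right) - 17221 = \left(1518 - - \frac{249}{29}\right) - 17221 = \left(1518 + \frac{249}{29}\right) - 17221 = \frac{44271}{29} - 17221 = - \frac{455138}{29}$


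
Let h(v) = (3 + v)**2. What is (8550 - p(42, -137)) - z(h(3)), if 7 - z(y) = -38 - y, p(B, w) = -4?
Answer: 8473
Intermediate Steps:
z(y) = 45 + y (z(y) = 7 - (-38 - y) = 7 + (38 + y) = 45 + y)
(8550 - p(42, -137)) - z(h(3)) = (8550 - 1*(-4)) - (45 + (3 + 3)**2) = (8550 + 4) - (45 + 6**2) = 8554 - (45 + 36) = 8554 - 1*81 = 8554 - 81 = 8473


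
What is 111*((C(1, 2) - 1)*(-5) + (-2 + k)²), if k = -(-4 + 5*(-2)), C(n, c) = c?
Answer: 15429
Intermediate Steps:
k = 14 (k = -(-4 - 10) = -1*(-14) = 14)
111*((C(1, 2) - 1)*(-5) + (-2 + k)²) = 111*((2 - 1)*(-5) + (-2 + 14)²) = 111*(1*(-5) + 12²) = 111*(-5 + 144) = 111*139 = 15429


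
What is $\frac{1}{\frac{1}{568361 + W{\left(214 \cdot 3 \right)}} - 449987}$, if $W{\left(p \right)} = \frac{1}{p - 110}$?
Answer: $- \frac{302368053}{136061693064779} \approx -2.2223 \cdot 10^{-6}$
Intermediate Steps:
$W{\left(p \right)} = \frac{1}{-110 + p}$
$\frac{1}{\frac{1}{568361 + W{\left(214 \cdot 3 \right)}} - 449987} = \frac{1}{\frac{1}{568361 + \frac{1}{-110 + 214 \cdot 3}} - 449987} = \frac{1}{\frac{1}{568361 + \frac{1}{-110 + 642}} - 449987} = \frac{1}{\frac{1}{568361 + \frac{1}{532}} - 449987} = \frac{1}{\frac{1}{\frac{302368053}{532}} - 449987} = \frac{1}{\frac{532}{302368053} - 449987} = \frac{1}{- \frac{136061693064779}{302368053}} = - \frac{302368053}{136061693064779}$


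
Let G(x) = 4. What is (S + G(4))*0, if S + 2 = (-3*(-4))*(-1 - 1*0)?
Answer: 0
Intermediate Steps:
S = -14 (S = -2 + (-3*(-4))*(-1 - 1*0) = -2 + 12*(-1 + 0) = -2 + 12*(-1) = -2 - 12 = -14)
(S + G(4))*0 = (-14 + 4)*0 = -10*0 = 0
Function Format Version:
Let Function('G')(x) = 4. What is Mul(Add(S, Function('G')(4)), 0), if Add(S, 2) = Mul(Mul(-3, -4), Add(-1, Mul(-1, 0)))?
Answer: 0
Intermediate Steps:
S = -14 (S = Add(-2, Mul(Mul(-3, -4), Add(-1, Mul(-1, 0)))) = Add(-2, Mul(12, Add(-1, 0))) = Add(-2, Mul(12, -1)) = Add(-2, -12) = -14)
Mul(Add(S, Function('G')(4)), 0) = Mul(Add(-14, 4), 0) = Mul(-10, 0) = 0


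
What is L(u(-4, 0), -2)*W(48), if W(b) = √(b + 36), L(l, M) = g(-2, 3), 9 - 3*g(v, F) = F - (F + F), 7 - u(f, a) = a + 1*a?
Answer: 8*√21 ≈ 36.661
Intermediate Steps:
u(f, a) = 7 - 2*a (u(f, a) = 7 - (a + 1*a) = 7 - (a + a) = 7 - 2*a)
g(v, F) = 3 + F/3 (g(v, F) = 3 - (F - (F + F))/3 = 3 - (F - 2*F)/3 = 3 - (-1)*F/3 = 3 + F/3)
L(l, M) = 4 (L(l, M) = 3 + (⅓)*3 = 3 + 1 = 4)
W(b) = √(36 + b)
L(u(-4, 0), -2)*W(48) = 4*√(36 + 48) = 4*√84 = 4*(2*√21) = 8*√21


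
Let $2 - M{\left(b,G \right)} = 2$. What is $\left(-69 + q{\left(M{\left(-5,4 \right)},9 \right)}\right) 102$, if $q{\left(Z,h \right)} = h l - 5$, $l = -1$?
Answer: $-8466$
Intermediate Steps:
$M{\left(b,G \right)} = 0$ ($M{\left(b,G \right)} = 2 - 2 = 0$)
$q{\left(Z,h \right)} = -5 - h$ ($q{\left(Z,h \right)} = h \left(-1\right) - 5 = - h - 5 = -5 - h$)
$\left(-69 + q{\left(M{\left(-5,4 \right)},9 \right)}\right) 102 = \left(-69 - 14\right) 102 = \left(-83\right) 102 = -8466$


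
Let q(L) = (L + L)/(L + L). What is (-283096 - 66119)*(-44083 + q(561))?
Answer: 15394095630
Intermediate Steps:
q(L) = 1 (q(L) = (2*L)/((2*L)) = (2*L)*(1/(2*L)) = 1)
(-283096 - 66119)*(-44083 + q(561)) = (-283096 - 66119)*(-44083 + 1) = -349215*(-44082) = 15394095630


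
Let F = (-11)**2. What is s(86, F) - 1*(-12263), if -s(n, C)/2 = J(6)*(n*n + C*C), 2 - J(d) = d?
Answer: 188559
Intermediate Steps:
J(d) = 2 - d
F = 121
s(n, C) = 8*C**2 + 8*n**2 (s(n, C) = -2*(2 - 1*6)*(n*n + C*C) = -2*(2 - 6)*(n**2 + C**2) = -(-8)*(C**2 + n**2) = -2*(-4*C**2 - 4*n**2) = 8*C**2 + 8*n**2)
s(86, F) - 1*(-12263) = (8*121**2 + 8*86**2) - 1*(-12263) = (8*14641 + 8*7396) + 12263 = (117128 + 59168) + 12263 = 176296 + 12263 = 188559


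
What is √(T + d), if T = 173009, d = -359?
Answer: 5*√6906 ≈ 415.51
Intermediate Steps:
√(T + d) = √(173009 - 359) = √172650 = 5*√6906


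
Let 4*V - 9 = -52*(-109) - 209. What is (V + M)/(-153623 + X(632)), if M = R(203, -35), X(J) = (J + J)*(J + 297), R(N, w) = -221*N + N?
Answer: -14431/340211 ≈ -0.042418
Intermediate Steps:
R(N, w) = -220*N
X(J) = 2*J*(297 + J) (X(J) = (2*J)*(297 + J) = 2*J*(297 + J))
M = -44660 (M = -220*203 = -44660)
V = 1367 (V = 9/4 + (-52*(-109) - 209)/4 = 9/4 + (5668 - 209)/4 = 9/4 + (¼)*5459 = 9/4 + 5459/4 = 1367)
(V + M)/(-153623 + X(632)) = (1367 - 44660)/(-153623 + 2*632*(297 + 632)) = -43293/(-153623 + 2*632*929) = -43293/(-153623 + 1174256) = -43293/1020633 = -43293*1/1020633 = -14431/340211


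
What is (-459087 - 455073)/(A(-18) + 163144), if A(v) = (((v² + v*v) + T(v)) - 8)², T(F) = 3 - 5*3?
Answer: -114270/69691 ≈ -1.6397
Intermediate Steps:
T(F) = -12 (T(F) = 3 - 15 = -12)
A(v) = (-20 + 2*v²)² (A(v) = (((v² + v*v) - 12) - 8)² = (((v² + v²) - 12) - 8)² = ((2*v² - 12) - 8)² = ((-12 + 2*v²) - 8)² = (-20 + 2*v²)²)
(-459087 - 455073)/(A(-18) + 163144) = (-459087 - 455073)/(4*(-10 + (-18)²)² + 163144) = -914160/(4*(-10 + 324)² + 163144) = -914160/(4*314² + 163144) = -914160/(4*98596 + 163144) = -914160/(394384 + 163144) = -914160/557528 = -914160*1/557528 = -114270/69691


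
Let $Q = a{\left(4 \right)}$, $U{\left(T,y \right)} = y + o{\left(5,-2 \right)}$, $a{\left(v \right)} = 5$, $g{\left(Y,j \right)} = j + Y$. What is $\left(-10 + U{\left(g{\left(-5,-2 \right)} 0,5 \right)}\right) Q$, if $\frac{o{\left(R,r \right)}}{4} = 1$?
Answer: $-5$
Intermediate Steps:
$g{\left(Y,j \right)} = Y + j$
$o{\left(R,r \right)} = 4$ ($o{\left(R,r \right)} = 4 \cdot 1 = 4$)
$U{\left(T,y \right)} = 4 + y$ ($U{\left(T,y \right)} = y + 4 = 4 + y$)
$Q = 5$
$\left(-10 + U{\left(g{\left(-5,-2 \right)} 0,5 \right)}\right) Q = \left(-10 + \left(4 + 5\right)\right) 5 = \left(-10 + 9\right) 5 = \left(-1\right) 5 = -5$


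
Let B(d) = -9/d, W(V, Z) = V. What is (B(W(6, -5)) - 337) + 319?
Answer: -39/2 ≈ -19.500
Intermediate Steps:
(B(W(6, -5)) - 337) + 319 = (-9/6 - 337) + 319 = (-9*1/6 - 337) + 319 = (-3/2 - 337) + 319 = -677/2 + 319 = -39/2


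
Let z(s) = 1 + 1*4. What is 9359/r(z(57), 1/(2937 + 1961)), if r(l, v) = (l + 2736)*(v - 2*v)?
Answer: -45840382/2741 ≈ -16724.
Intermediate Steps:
z(s) = 5 (z(s) = 1 + 4 = 5)
r(l, v) = -v*(2736 + l) (r(l, v) = (2736 + l)*(-v) = -v*(2736 + l))
9359/r(z(57), 1/(2937 + 1961)) = 9359/((-(2736 + 5)/(2937 + 1961))) = 9359/((-1*2741/4898)) = 9359/((-1*1/4898*2741)) = 9359/(-2741/4898) = 9359*(-4898/2741) = -45840382/2741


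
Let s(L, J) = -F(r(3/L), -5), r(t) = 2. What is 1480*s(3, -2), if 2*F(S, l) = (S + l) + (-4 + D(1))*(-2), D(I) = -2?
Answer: -6660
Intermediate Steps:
F(S, l) = 6 + S/2 + l/2 (F(S, l) = ((S + l) + (-4 - 2)*(-2))/2 = ((S + l) - 6*(-2))/2 = ((S + l) + 12)/2 = (12 + S + l)/2 = 6 + S/2 + l/2)
s(L, J) = -9/2 (s(L, J) = -(6 + (½)*2 + (½)*(-5)) = -(6 + 1 - 5/2) = -1*9/2 = -9/2)
1480*s(3, -2) = 1480*(-9/2) = -6660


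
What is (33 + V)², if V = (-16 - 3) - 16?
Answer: 4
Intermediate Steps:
V = -35 (V = -19 - 16 = -35)
(33 + V)² = (33 - 35)² = (-2)² = 4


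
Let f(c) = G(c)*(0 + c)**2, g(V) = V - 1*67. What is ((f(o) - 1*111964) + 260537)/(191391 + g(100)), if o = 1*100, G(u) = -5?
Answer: 98573/191424 ≈ 0.51495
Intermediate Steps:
g(V) = -67 + V (g(V) = V - 67 = -67 + V)
o = 100
f(c) = -5*c**2 (f(c) = -5*(0 + c)**2 = -5*c**2)
((f(o) - 1*111964) + 260537)/(191391 + g(100)) = ((-5*100**2 - 1*111964) + 260537)/(191391 + (-67 + 100)) = ((-5*10000 - 111964) + 260537)/(191391 + 33) = ((-50000 - 111964) + 260537)/191424 = (-161964 + 260537)*(1/191424) = 98573*(1/191424) = 98573/191424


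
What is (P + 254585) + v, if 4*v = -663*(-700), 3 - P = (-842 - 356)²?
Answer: -1064591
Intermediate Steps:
P = -1435201 (P = 3 - (-842 - 356)² = 3 - 1*(-1198)² = 3 - 1*1435204 = 3 - 1435204 = -1435201)
v = 116025 (v = (-663*(-700))/4 = (¼)*464100 = 116025)
(P + 254585) + v = (-1435201 + 254585) + 116025 = -1180616 + 116025 = -1064591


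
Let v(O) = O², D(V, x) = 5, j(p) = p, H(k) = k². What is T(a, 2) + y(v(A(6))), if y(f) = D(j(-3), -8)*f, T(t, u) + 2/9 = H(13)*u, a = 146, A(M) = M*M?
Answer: 61360/9 ≈ 6817.8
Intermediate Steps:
A(M) = M²
T(t, u) = -2/9 + 169*u (T(t, u) = -2/9 + 13²*u = -2/9 + 169*u)
y(f) = 5*f
T(a, 2) + y(v(A(6))) = (-2/9 + 169*2) + 5*(6²)² = (-2/9 + 338) + 5*36² = 3040/9 + 5*1296 = 3040/9 + 6480 = 61360/9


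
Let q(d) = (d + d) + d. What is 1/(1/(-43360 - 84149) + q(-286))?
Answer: -127509/109402723 ≈ -0.0011655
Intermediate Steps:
q(d) = 3*d (q(d) = 2*d + d = 3*d)
1/(1/(-43360 - 84149) + q(-286)) = 1/(1/(-43360 - 84149) + 3*(-286)) = 1/(1/(-127509) - 858) = 1/(-1/127509 - 858) = 1/(-109402723/127509) = -127509/109402723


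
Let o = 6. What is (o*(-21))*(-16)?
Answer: 2016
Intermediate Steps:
(o*(-21))*(-16) = (6*(-21))*(-16) = -126*(-16) = 2016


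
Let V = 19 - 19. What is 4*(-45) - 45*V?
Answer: -180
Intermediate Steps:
V = 0
4*(-45) - 45*V = 4*(-45) - 45*0 = -180 + 0 = -180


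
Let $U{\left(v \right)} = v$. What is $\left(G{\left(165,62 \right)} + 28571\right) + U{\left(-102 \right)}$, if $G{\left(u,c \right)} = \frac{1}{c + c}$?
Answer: $\frac{3530157}{124} \approx 28469.0$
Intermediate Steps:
$G{\left(u,c \right)} = \frac{1}{2 c}$
$\left(G{\left(165,62 \right)} + 28571\right) + U{\left(-102 \right)} = \left(\frac{1}{2 \cdot 62} + 28571\right) - 102 = \left(\frac{1}{2} \cdot \frac{1}{62} + 28571\right) - 102 = \left(\frac{1}{124} + 28571\right) - 102 = \frac{3542805}{124} - 102 = \frac{3530157}{124}$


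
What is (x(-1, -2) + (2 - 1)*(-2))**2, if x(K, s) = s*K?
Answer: 0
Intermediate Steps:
x(K, s) = K*s
(x(-1, -2) + (2 - 1)*(-2))**2 = (-1*(-2) + (2 - 1)*(-2))**2 = (2 + 1*(-2))**2 = (2 - 2)**2 = 0**2 = 0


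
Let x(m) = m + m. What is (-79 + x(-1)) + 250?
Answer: 169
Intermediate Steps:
x(m) = 2*m
(-79 + x(-1)) + 250 = (-79 + 2*(-1)) + 250 = (-79 - 2) + 250 = -81 + 250 = 169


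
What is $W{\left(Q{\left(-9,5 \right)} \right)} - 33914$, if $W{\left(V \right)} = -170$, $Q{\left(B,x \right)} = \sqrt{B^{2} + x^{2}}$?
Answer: $-34084$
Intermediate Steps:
$W{\left(Q{\left(-9,5 \right)} \right)} - 33914 = -170 - 33914 = -34084$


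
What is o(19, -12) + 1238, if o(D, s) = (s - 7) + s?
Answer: 1207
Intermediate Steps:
o(D, s) = -7 + 2*s (o(D, s) = (-7 + s) + s = -7 + 2*s)
o(19, -12) + 1238 = (-7 + 2*(-12)) + 1238 = (-7 - 24) + 1238 = -31 + 1238 = 1207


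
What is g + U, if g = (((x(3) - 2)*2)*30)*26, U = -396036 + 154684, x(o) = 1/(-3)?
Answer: -244992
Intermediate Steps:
x(o) = -1/3
U = -241352
g = -3640 (g = (((-1/3 - 2)*2)*30)*26 = (-7/3*2*30)*26 = -14/3*30*26 = -140*26 = -3640)
g + U = -3640 - 241352 = -244992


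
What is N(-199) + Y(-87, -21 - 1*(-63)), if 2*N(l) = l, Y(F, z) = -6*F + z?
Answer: 929/2 ≈ 464.50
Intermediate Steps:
Y(F, z) = z - 6*F
N(l) = l/2
N(-199) + Y(-87, -21 - 1*(-63)) = (½)*(-199) + ((-21 - 1*(-63)) - 6*(-87)) = -199/2 + ((-21 + 63) + 522) = -199/2 + (42 + 522) = -199/2 + 564 = 929/2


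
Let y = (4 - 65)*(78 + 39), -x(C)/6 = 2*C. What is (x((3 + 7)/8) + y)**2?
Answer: 51151104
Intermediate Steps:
x(C) = -12*C
y = -7137 (y = -61*117 = -7137)
(x((3 + 7)/8) + y)**2 = (-12*(3 + 7)/8 - 7137)**2 = (-120/8 - 7137)**2 = (-12*5/4 - 7137)**2 = (-15 - 7137)**2 = (-7152)**2 = 51151104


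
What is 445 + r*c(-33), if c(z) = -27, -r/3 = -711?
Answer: -57146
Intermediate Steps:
r = 2133 (r = -3*(-711) = 2133)
445 + r*c(-33) = 445 + 2133*(-27) = 445 - 57591 = -57146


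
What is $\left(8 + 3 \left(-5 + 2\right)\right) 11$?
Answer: $-11$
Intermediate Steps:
$\left(8 + 3 \left(-5 + 2\right)\right) 11 = \left(8 + 3 \left(-3\right)\right) 11 = \left(8 - 9\right) 11 = \left(-1\right) 11 = -11$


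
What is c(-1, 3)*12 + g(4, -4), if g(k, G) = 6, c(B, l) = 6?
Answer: 78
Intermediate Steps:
c(-1, 3)*12 + g(4, -4) = 6*12 + 6 = 72 + 6 = 78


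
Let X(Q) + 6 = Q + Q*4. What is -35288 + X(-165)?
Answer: -36119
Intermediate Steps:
X(Q) = -6 + 5*Q (X(Q) = -6 + (Q + Q*4) = -6 + (Q + 4*Q) = -6 + 5*Q)
-35288 + X(-165) = -35288 + (-6 + 5*(-165)) = -35288 + (-6 - 825) = -35288 - 831 = -36119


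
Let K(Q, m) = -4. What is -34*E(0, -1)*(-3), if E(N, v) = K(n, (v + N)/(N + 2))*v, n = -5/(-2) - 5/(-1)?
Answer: 408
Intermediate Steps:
n = 15/2 (n = -5*(-1/2) - 5*(-1) = 5/2 + 5 = 15/2 ≈ 7.5000)
E(N, v) = -4*v
-34*E(0, -1)*(-3) = -(-136)*(-1)*(-3) = -34*4*(-3) = -136*(-3) = 408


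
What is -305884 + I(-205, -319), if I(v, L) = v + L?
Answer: -306408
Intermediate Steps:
I(v, L) = L + v
-305884 + I(-205, -319) = -305884 + (-319 - 205) = -305884 - 524 = -306408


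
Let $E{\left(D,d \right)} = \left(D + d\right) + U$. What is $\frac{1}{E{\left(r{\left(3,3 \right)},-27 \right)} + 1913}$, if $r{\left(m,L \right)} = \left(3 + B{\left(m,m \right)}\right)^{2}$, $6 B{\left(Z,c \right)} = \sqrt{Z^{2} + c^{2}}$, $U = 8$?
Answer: $\frac{846}{1610353} - \frac{4 \sqrt{2}}{4831059} \approx 0.00052418$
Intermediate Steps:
$B{\left(Z,c \right)} = \frac{\sqrt{Z^{2} + c^{2}}}{6}$
$r{\left(m,L \right)} = \left(3 + \frac{\sqrt{2} \sqrt{m^{2}}}{6}\right)^{2}$ ($r{\left(m,L \right)} = \left(3 + \frac{\sqrt{m^{2} + m^{2}}}{6}\right)^{2} = \left(3 + \frac{\sqrt{2 m^{2}}}{6}\right)^{2} = \left(3 + \frac{\sqrt{2} \sqrt{m^{2}}}{6}\right)^{2}$)
$E{\left(D,d \right)} = 8 + D + d$ ($E{\left(D,d \right)} = \left(D + d\right) + 8 = 8 + D + d$)
$\frac{1}{E{\left(r{\left(3,3 \right)},-27 \right)} + 1913} = \frac{1}{\left(8 + \frac{\left(18 + \sqrt{2} \sqrt{3^{2}}\right)^{2}}{36} - 27\right) + 1913} = \frac{1}{\left(8 + \frac{\left(18 + \sqrt{2} \sqrt{9}\right)^{2}}{36} - 27\right) + 1913} = \frac{1}{\left(8 + \frac{\left(18 + \sqrt{2} \cdot 3\right)^{2}}{36} - 27\right) + 1913} = \frac{1}{\left(8 + \frac{\left(18 + 3 \sqrt{2}\right)^{2}}{36} - 27\right) + 1913} = \frac{1}{\left(-19 + \frac{\left(18 + 3 \sqrt{2}\right)^{2}}{36}\right) + 1913} = \frac{1}{1894 + \frac{\left(18 + 3 \sqrt{2}\right)^{2}}{36}}$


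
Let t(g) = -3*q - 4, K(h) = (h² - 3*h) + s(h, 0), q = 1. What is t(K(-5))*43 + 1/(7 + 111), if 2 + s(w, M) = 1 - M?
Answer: -35517/118 ≈ -300.99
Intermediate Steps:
s(w, M) = -1 - M (s(w, M) = -2 + (1 - M) = -1 - M)
K(h) = -1 + h² - 3*h (K(h) = (h² - 3*h) + (-1 - 1*0) = (h² - 3*h) + (-1 + 0) = (h² - 3*h) - 1 = -1 + h² - 3*h)
t(g) = -7 (t(g) = -3*1 - 4 = -3 - 4 = -7)
t(K(-5))*43 + 1/(7 + 111) = -7*43 + 1/(7 + 111) = -301 + 1/118 = -35517/118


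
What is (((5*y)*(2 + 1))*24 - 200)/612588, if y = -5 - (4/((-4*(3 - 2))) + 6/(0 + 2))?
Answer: -680/153147 ≈ -0.0044402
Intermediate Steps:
y = -7 (y = -5 - (4/((-4*1)) + 6/2) = -5 - (4/(-4) + 6*(½)) = -5 - (4*(-¼) + 3) = -5 - (-1 + 3) = -5 - 1*2 = -5 - 2 = -7)
(((5*y)*(2 + 1))*24 - 200)/612588 = (((5*(-7))*(2 + 1))*24 - 200)/612588 = (-35*3*24 - 200)*(1/612588) = (-105*24 - 200)*(1/612588) = (-2520 - 200)*(1/612588) = -2720*1/612588 = -680/153147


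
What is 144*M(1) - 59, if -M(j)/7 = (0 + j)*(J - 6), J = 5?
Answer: 949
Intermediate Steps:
M(j) = 7*j (M(j) = -7*(0 + j)*(5 - 6) = -7*j*(-1) = -(-7)*j = 7*j)
144*M(1) - 59 = 144*(7*1) - 59 = 144*7 - 59 = 1008 - 59 = 949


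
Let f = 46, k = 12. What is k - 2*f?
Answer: -80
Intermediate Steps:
k - 2*f = 12 - 2*46 = 12 - 92 = -80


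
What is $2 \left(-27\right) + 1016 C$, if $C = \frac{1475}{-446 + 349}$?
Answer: $- \frac{1503838}{97} \approx -15503.0$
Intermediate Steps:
$C = - \frac{1475}{97}$ ($C = \frac{1475}{-97} = 1475 \left(- \frac{1}{97}\right) = - \frac{1475}{97} \approx -15.206$)
$2 \left(-27\right) + 1016 C = 2 \left(-27\right) + 1016 \left(- \frac{1475}{97}\right) = -54 - \frac{1498600}{97} = - \frac{1503838}{97}$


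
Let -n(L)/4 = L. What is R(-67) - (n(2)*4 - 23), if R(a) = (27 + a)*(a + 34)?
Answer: 1375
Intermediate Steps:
n(L) = -4*L
R(a) = (27 + a)*(34 + a)
R(-67) - (n(2)*4 - 23) = (918 + (-67)**2 + 61*(-67)) - (-4*2*4 - 23) = (918 + 4489 - 4087) - (-8*4 - 23) = 1320 - (-32 - 23) = 1320 - 1*(-55) = 1320 + 55 = 1375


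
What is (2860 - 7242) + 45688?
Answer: 41306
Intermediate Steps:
(2860 - 7242) + 45688 = -4382 + 45688 = 41306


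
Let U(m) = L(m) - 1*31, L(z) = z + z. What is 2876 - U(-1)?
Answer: 2909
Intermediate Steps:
L(z) = 2*z
U(m) = -31 + 2*m (U(m) = 2*m - 1*31 = 2*m - 31 = -31 + 2*m)
2876 - U(-1) = 2876 - (-31 + 2*(-1)) = 2876 - (-31 - 2) = 2876 - 1*(-33) = 2876 + 33 = 2909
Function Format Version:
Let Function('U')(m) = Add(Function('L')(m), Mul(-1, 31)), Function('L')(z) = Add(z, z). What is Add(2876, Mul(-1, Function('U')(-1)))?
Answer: 2909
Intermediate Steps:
Function('L')(z) = Mul(2, z)
Function('U')(m) = Add(-31, Mul(2, m)) (Function('U')(m) = Add(Mul(2, m), Mul(-1, 31)) = Add(Mul(2, m), -31) = Add(-31, Mul(2, m)))
Add(2876, Mul(-1, Function('U')(-1))) = Add(2876, Mul(-1, Add(-31, Mul(2, -1)))) = Add(2876, Mul(-1, Add(-31, -2))) = Add(2876, Mul(-1, -33)) = Add(2876, 33) = 2909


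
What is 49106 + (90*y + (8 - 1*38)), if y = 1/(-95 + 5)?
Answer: 49075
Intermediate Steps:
y = -1/90 (y = 1/(-90) = -1/90 ≈ -0.011111)
49106 + (90*y + (8 - 1*38)) = 49106 + (90*(-1/90) + (8 - 1*38)) = 49106 + (-1 + (8 - 38)) = 49106 + (-1 - 30) = 49106 - 31 = 49075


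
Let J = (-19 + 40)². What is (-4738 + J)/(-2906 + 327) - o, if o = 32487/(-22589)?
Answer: 3690794/1188919 ≈ 3.1043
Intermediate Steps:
J = 441 (J = 21² = 441)
o = -663/461 (o = 32487*(-1/22589) = -663/461 ≈ -1.4382)
(-4738 + J)/(-2906 + 327) - o = (-4738 + 441)/(-2906 + 327) - 1*(-663/461) = -4297/(-2579) + 663/461 = -4297*(-1/2579) + 663/461 = 4297/2579 + 663/461 = 3690794/1188919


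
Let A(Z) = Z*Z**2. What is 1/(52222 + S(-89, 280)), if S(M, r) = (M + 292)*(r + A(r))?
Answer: 1/4456365062 ≈ 2.2440e-10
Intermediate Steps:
A(Z) = Z**3
S(M, r) = (292 + M)*(r + r**3) (S(M, r) = (M + 292)*(r + r**3) = (292 + M)*(r + r**3))
1/(52222 + S(-89, 280)) = 1/(52222 + 280*(292 - 89 + 292*280**2 - 89*280**2)) = 1/(52222 + 280*(292 - 89 + 292*78400 - 89*78400)) = 1/(52222 + 280*(292 - 89 + 22892800 - 6977600)) = 1/(52222 + 280*15915403) = 1/(52222 + 4456312840) = 1/4456365062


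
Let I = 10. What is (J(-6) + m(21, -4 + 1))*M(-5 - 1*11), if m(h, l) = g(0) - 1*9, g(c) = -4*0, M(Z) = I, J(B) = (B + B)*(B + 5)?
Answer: 30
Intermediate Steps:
J(B) = 2*B*(5 + B) (J(B) = (2*B)*(5 + B) = 2*B*(5 + B))
M(Z) = 10
g(c) = 0
m(h, l) = -9 (m(h, l) = 0 - 1*9 = 0 - 9 = -9)
(J(-6) + m(21, -4 + 1))*M(-5 - 1*11) = (2*(-6)*(5 - 6) - 9)*10 = (2*(-6)*(-1) - 9)*10 = (12 - 9)*10 = 3*10 = 30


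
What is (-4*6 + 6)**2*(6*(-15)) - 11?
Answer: -29171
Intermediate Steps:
(-4*6 + 6)**2*(6*(-15)) - 11 = (-24 + 6)**2*(-90) - 11 = (-18)**2*(-90) - 11 = 324*(-90) - 11 = -29160 - 11 = -29171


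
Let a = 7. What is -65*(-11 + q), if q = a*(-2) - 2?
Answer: 1755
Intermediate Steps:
q = -16 (q = 7*(-2) - 2 = -14 - 2 = -16)
-65*(-11 + q) = -65*(-11 - 16) = -65*(-27) = 1755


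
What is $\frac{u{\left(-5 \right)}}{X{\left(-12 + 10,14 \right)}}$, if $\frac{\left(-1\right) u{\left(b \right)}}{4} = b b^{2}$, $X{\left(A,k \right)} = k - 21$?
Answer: $- \frac{500}{7} \approx -71.429$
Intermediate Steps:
$X{\left(A,k \right)} = -21 + k$
$u{\left(b \right)} = - 4 b^{3}$ ($u{\left(b \right)} = - 4 b b^{2} = - 4 b^{3}$)
$\frac{u{\left(-5 \right)}}{X{\left(-12 + 10,14 \right)}} = \frac{\left(-4\right) \left(-5\right)^{3}}{-21 + 14} = \frac{\left(-4\right) \left(-125\right)}{-7} = 500 \left(- \frac{1}{7}\right) = - \frac{500}{7}$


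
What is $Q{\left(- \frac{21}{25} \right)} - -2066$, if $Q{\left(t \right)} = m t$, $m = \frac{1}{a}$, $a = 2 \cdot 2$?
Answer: $\frac{206579}{100} \approx 2065.8$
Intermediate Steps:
$a = 4$
$m = \frac{1}{4} \approx 0.25$
$Q{\left(t \right)} = \frac{t}{4}$
$Q{\left(- \frac{21}{25} \right)} - -2066 = \frac{\left(-21\right) \frac{1}{25}}{4} - -2066 = \frac{\left(-21\right) \frac{1}{25}}{4} + 2066 = \frac{1}{4} \left(- \frac{21}{25}\right) + 2066 = - \frac{21}{100} + 2066 = \frac{206579}{100}$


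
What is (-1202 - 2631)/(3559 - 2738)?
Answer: -3833/821 ≈ -4.6687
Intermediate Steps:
(-1202 - 2631)/(3559 - 2738) = -3833/821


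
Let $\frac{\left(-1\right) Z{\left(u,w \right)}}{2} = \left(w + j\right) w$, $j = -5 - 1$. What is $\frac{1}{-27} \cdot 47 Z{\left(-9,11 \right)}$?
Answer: $\frac{5170}{27} \approx 191.48$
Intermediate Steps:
$j = -6$
$Z{\left(u,w \right)} = - 2 w \left(-6 + w\right)$ ($Z{\left(u,w \right)} = - 2 \left(w - 6\right) w = - 2 \left(-6 + w\right) w = - 2 w \left(-6 + w\right)$)
$\frac{1}{-27} \cdot 47 Z{\left(-9,11 \right)} = \frac{1}{-27} \cdot 47 \cdot 2 \cdot 11 \left(6 - 11\right) = \left(- \frac{1}{27}\right) 47 \cdot 2 \cdot 11 \left(6 - 11\right) = - \frac{47 \cdot 2 \cdot 11 \left(-5\right)}{27} = \left(- \frac{47}{27}\right) \left(-110\right) = \frac{5170}{27}$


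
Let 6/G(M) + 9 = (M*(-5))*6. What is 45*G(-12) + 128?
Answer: 1674/13 ≈ 128.77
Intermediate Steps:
G(M) = 6/(-9 - 30*M) (G(M) = 6/(-9 + (M*(-5))*6) = 6/(-9 - 5*M*6) = 6/(-9 - 30*M))
45*G(-12) + 128 = 45*(-2/(3 + 10*(-12))) + 128 = 45*(-2/(3 - 120)) + 128 = 45*(-2/(-117)) + 128 = 45*(-2*(-1/117)) + 128 = 45*(2/117) + 128 = 10/13 + 128 = 1674/13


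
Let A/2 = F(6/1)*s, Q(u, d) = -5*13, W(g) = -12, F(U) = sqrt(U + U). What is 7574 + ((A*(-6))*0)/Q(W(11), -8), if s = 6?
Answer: 7574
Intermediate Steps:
F(U) = sqrt(2)*sqrt(U) (F(U) = sqrt(2*U) = sqrt(2)*sqrt(U))
Q(u, d) = -65
A = 24*sqrt(3) (A = 2*((sqrt(2)*sqrt(6/1))*6) = 2*((sqrt(2)*sqrt(6*1))*6) = 2*((sqrt(2)*sqrt(6))*6) = 2*((2*sqrt(3))*6) = 2*(12*sqrt(3)) = 24*sqrt(3) ≈ 41.569)
7574 + ((A*(-6))*0)/Q(W(11), -8) = 7574 + (((24*sqrt(3))*(-6))*0)/(-65) = 7574 + (-144*sqrt(3)*0)*(-1/65) = 7574 + 0*(-1/65) = 7574 + 0 = 7574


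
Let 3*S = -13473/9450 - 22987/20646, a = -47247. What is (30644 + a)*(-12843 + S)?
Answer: 1155704756587628/5419575 ≈ 2.1325e+8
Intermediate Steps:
S = -4586951/5419575 (S = (-13473/9450 - 22987/20646)/3 = (-13473*1/9450 - 22987*1/20646)/3 = (-499/350 - 22987/20646)/3 = (⅓)*(-4586951/1806525) = -4586951/5419575 ≈ -0.84637)
(30644 + a)*(-12843 + S) = (30644 - 47247)*(-12843 - 4586951/5419575) = -16603*(-69608188676/5419575) = 1155704756587628/5419575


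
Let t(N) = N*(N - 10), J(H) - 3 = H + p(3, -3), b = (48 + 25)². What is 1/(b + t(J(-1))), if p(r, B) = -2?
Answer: 1/5329 ≈ 0.00018765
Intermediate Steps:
b = 5329 (b = 73² = 5329)
J(H) = 1 + H (J(H) = 3 + (H - 2) = 3 + (-2 + H) = 1 + H)
t(N) = N*(-10 + N)
1/(b + t(J(-1))) = 1/(5329 + (1 - 1)*(-10 + (1 - 1))) = 1/(5329 + 0*(-10 + 0)) = 1/(5329 + 0*(-10)) = 1/(5329 + 0) = 1/5329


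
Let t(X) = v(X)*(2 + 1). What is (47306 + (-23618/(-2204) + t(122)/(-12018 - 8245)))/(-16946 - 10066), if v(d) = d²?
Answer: -352174942673/201057753304 ≈ -1.7516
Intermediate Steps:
t(X) = 3*X² (t(X) = X²*(2 + 1) = X²*3 = 3*X²)
(47306 + (-23618/(-2204) + t(122)/(-12018 - 8245)))/(-16946 - 10066) = (47306 + (-23618/(-2204) + (3*122²)/(-12018 - 8245)))/(-16946 - 10066) = (47306 + (-23618*(-1/2204) + (3*14884)/(-20263)))/(-27012) = (47306 + (11809/1102 + 44652*(-1/20263)))*(-1/27012) = (47306 + (11809/1102 - 44652/20263))*(-1/27012) = (47306 + 190079263/22329826)*(-1/27012) = (1056524828019/22329826)*(-1/27012) = -352174942673/201057753304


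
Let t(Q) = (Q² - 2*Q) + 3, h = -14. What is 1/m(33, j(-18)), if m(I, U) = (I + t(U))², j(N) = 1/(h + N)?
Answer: 1048576/1363751041 ≈ 0.00076889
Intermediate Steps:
j(N) = 1/(-14 + N)
t(Q) = 3 + Q² - 2*Q
m(I, U) = (3 + I + U² - 2*U)² (m(I, U) = (I + (3 + U² - 2*U))² = (3 + I + U² - 2*U)²)
1/m(33, j(-18)) = 1/((3 + 33 + (1/(-14 - 18))² - 2/(-14 - 18))²) = 1/((3 + 33 + (1/(-32))² - 2/(-32))²) = 1/((3 + 33 + (-1/32)² - 2*(-1/32))²) = 1/((3 + 33 + 1/1024 + 1/16)²) = 1/((36929/1024)²) = 1/(1363751041/1048576) = 1048576/1363751041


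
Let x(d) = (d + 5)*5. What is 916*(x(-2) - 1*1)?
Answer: 12824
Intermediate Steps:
x(d) = 25 + 5*d (x(d) = (5 + d)*5 = 25 + 5*d)
916*(x(-2) - 1*1) = 916*((25 + 5*(-2)) - 1*1) = 916*((25 - 10) - 1) = 916*(15 - 1) = 916*14 = 12824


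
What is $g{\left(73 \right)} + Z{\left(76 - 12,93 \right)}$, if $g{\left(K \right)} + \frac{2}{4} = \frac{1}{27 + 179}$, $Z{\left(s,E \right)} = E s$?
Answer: $\frac{613005}{103} \approx 5951.5$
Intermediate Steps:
$g{\left(K \right)} = - \frac{51}{103}$ ($g{\left(K \right)} = - \frac{1}{2} + \frac{1}{27 + 179} = - \frac{1}{2} + \frac{1}{206} = - \frac{51}{103}$)
$g{\left(73 \right)} + Z{\left(76 - 12,93 \right)} = - \frac{51}{103} + 93 \left(76 - 12\right) = - \frac{51}{103} + 93 \cdot 64 = - \frac{51}{103} + 5952 = \frac{613005}{103}$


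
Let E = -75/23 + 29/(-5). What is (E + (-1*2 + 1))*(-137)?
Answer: 158509/115 ≈ 1378.3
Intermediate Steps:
E = -1042/115 (E = -75*1/23 + 29*(-⅕) = -75/23 - 29/5 = -1042/115 ≈ -9.0609)
(E + (-1*2 + 1))*(-137) = (-1042/115 + (-1*2 + 1))*(-137) = (-1042/115 + (-2 + 1))*(-137) = (-1042/115 - 1)*(-137) = -1157/115*(-137) = 158509/115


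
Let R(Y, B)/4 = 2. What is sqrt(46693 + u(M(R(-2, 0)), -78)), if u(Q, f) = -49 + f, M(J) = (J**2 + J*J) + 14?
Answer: 3*sqrt(5174) ≈ 215.79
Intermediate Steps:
R(Y, B) = 8 (R(Y, B) = 4*2 = 8)
M(J) = 14 + 2*J**2 (M(J) = (J**2 + J**2) + 14 = 2*J**2 + 14 = 14 + 2*J**2)
sqrt(46693 + u(M(R(-2, 0)), -78)) = sqrt(46693 + (-49 - 78)) = sqrt(46693 - 127) = sqrt(46566) = 3*sqrt(5174)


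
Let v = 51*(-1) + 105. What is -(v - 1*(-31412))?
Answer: -31466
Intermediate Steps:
v = 54 (v = -51 + 105 = 54)
-(v - 1*(-31412)) = -(54 - 1*(-31412)) = -(54 + 31412) = -1*31466 = -31466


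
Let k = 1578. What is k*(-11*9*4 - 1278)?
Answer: -2641572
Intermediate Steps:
k*(-11*9*4 - 1278) = 1578*(-11*9*4 - 1278) = 1578*(-99*4 - 1278) = 1578*(-396 - 1278) = 1578*(-1674) = -2641572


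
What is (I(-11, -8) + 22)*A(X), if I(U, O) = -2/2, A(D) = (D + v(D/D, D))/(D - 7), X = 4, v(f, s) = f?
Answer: -35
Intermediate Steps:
A(D) = (1 + D)/(-7 + D) (A(D) = (D + D/D)/(D - 7) = (D + 1)/(-7 + D) = (1 + D)/(-7 + D))
I(U, O) = -1 (I(U, O) = -2*½ = -1)
(I(-11, -8) + 22)*A(X) = (-1 + 22)*((1 + 4)/(-7 + 4)) = 21*(5/(-3)) = 21*(-⅓*5) = 21*(-5/3) = -35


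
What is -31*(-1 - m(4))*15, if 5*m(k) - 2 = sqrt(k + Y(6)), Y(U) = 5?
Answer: 930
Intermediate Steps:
m(k) = 2/5 + sqrt(5 + k)/5 (m(k) = 2/5 + sqrt(k + 5)/5 = 2/5 + sqrt(5 + k)/5)
-31*(-1 - m(4))*15 = -31*(-1 - (2/5 + sqrt(5 + 4)/5))*15 = -31*(-1 - (2/5 + sqrt(9)/5))*15 = -31*(-1 - (2/5 + (1/5)*3))*15 = -31*(-1 - (2/5 + 3/5))*15 = -31*(-1 - 1*1)*15 = -31*(-1 - 1)*15 = -31*(-2)*15 = 62*15 = 930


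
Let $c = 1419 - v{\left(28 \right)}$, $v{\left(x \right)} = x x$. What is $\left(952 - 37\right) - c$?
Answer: $280$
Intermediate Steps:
$v{\left(x \right)} = x^{2}$
$c = 635$ ($c = 1419 - 28^{2} = 1419 - 784 = 635$)
$\left(952 - 37\right) - c = \left(952 - 37\right) - 635 = 915 - 635 = 280$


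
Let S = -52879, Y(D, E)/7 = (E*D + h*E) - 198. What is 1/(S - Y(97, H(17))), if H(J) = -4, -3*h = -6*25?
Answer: -1/47377 ≈ -2.1107e-5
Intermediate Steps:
h = 50 (h = -(-2)*25 = -1/3*(-150) = 50)
Y(D, E) = -1386 + 350*E + 7*D*E (Y(D, E) = 7*((E*D + 50*E) - 198) = 7*((D*E + 50*E) - 198) = 7*((50*E + D*E) - 198) = 7*(-198 + 50*E + D*E) = -1386 + 350*E + 7*D*E)
1/(S - Y(97, H(17))) = 1/(-52879 - (-1386 + 350*(-4) + 7*97*(-4))) = 1/(-52879 - (-1386 - 1400 - 2716)) = 1/(-52879 - 1*(-5502)) = 1/(-52879 + 5502) = 1/(-47377) = -1/47377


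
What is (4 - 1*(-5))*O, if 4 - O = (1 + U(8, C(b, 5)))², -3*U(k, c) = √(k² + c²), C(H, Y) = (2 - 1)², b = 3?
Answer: -38 + 6*√65 ≈ 10.374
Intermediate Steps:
C(H, Y) = 1 (C(H, Y) = 1² = 1)
U(k, c) = -√(c² + k²)/3 (U(k, c) = -√(k² + c²)/3 = -√(c² + k²)/3)
O = 4 - (1 - √65/3)² (O = 4 - (1 - √(1² + 8²)/3)² = 4 - (1 - √(1 + 64)/3)² = 4 - (1 - √65/3)² ≈ 1.1526)
(4 - 1*(-5))*O = (4 - 1*(-5))*(-38/9 + 2*√65/3) = (4 + 5)*(-38/9 + 2*√65/3) = 9*(-38/9 + 2*√65/3) = -38 + 6*√65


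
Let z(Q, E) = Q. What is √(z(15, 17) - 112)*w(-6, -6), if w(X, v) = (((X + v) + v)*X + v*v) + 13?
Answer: 157*I*√97 ≈ 1546.3*I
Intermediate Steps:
w(X, v) = 13 + v² + X*(X + 2*v) (w(X, v) = ((X + 2*v)*X + v²) + 13 = (X*(X + 2*v) + v²) + 13 = (v² + X*(X + 2*v)) + 13 = 13 + v² + X*(X + 2*v))
√(z(15, 17) - 112)*w(-6, -6) = √(15 - 112)*(13 + (-6)² + (-6)² + 2*(-6)*(-6)) = √(-97)*(13 + 36 + 36 + 72) = (I*√97)*157 = 157*I*√97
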